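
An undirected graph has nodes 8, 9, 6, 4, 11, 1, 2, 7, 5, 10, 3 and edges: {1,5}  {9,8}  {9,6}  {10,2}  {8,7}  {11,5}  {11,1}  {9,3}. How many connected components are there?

4

4 is isolated — a component by itself.
Starting from 2 we can reach 2, 10. That is one component of size 2.
Starting from 1 we can reach 1, 5, 11. That is one component of size 3.
Starting from 3 we can reach 3, 6, 7, 8, 9. That is one component of size 5.
Total: 4 components.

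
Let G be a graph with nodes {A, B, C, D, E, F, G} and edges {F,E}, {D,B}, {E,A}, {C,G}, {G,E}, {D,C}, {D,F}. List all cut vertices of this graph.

D, E

Removing D increases the component count from 1 to 2, so D is a cut vertex.
Removing E increases the component count from 1 to 2, so E is a cut vertex.
By contrast removing B leaves 1 component; it is not a cut vertex. No other vertex is a cut vertex either.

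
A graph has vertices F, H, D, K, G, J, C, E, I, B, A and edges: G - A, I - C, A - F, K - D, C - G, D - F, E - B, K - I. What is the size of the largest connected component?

H is isolated — a component by itself.
J is isolated — a component by itself.
Starting from B we can reach B, E. That is one component of size 2.
Starting from A we can reach A, C, D, F, G, I, K. That is one component of size 7.
The largest has 7 vertices.

7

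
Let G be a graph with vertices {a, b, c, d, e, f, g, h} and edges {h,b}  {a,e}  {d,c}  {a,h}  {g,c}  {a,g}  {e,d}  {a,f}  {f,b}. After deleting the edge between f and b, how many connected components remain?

1

f and b are still connected via f-a-h-b, so the component count stays at 1.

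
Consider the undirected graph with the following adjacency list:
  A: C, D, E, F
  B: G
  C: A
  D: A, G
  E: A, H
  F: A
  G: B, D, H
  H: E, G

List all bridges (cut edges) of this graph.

A-C, A-F, B-G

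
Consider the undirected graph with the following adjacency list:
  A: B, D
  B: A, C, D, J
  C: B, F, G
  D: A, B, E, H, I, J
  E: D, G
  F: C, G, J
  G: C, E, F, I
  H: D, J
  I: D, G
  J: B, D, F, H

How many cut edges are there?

0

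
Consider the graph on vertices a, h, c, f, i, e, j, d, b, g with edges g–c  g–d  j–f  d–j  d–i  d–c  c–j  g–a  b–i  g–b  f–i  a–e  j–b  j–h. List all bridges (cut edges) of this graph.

a-e, a-g, h-j

The edges on the cycle g-d-i-b-g are not bridges since each lies on that cycle.
But removing a–g disconnects a from g; removing j–h disconnects j from h; removing a–e disconnects a from e — these are bridges.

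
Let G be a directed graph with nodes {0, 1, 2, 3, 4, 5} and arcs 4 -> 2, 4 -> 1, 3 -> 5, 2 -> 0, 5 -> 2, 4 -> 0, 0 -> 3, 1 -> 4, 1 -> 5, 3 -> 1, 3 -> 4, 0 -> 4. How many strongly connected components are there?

{0, 1, 2, 3, 4, 5} are all mutually reachable — one SCC of size 6.
That gives 1 strongly connected component.

1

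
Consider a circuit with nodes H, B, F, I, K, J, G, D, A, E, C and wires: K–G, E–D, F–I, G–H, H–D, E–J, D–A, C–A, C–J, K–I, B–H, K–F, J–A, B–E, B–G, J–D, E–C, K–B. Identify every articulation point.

K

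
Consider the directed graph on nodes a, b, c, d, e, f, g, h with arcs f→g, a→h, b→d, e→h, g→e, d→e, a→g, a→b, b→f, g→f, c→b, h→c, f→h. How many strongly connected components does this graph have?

2

{b, c, d, e, f, g, h} are all mutually reachable — one SCC of size 7.
{a} is an SCC by itself.
That gives 2 strongly connected components.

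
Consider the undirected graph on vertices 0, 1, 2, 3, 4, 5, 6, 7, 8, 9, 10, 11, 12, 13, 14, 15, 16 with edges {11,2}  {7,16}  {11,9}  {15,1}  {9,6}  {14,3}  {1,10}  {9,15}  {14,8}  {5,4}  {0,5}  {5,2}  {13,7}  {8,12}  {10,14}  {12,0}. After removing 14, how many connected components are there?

3

With 14 gone, the remaining components are: {3}; {7, 13, 16}; {0, 1, 2, 4, 5, 6, 8, 9, 10, 11, 12, 15}.
That is 3 components.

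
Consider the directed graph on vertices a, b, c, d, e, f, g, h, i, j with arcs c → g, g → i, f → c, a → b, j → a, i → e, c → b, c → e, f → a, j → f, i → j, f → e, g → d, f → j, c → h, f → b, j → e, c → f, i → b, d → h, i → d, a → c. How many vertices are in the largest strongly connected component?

{a, c, f, g, i, j} are all mutually reachable — one SCC of size 6.
{e} is an SCC by itself.
{b} is an SCC by itself.
{d} is an SCC by itself.
{h} is an SCC by itself.
The largest has 6 vertices.

6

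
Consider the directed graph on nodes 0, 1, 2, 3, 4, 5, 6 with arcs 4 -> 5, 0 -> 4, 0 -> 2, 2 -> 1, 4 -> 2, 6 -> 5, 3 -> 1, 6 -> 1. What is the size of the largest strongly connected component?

{5} is an SCC by itself.
{2} is an SCC by itself.
{1} is an SCC by itself.
{4} is an SCC by itself.
{6} is an SCC by itself.
(and 2 more singleton SCCs)
The largest has 1 vertex.

1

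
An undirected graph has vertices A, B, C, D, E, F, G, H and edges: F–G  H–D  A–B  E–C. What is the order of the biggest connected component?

2

Starting from F we can reach F, G. That is one component of size 2.
Starting from A we can reach A, B. That is one component of size 2.
Starting from D we can reach D, H. That is one component of size 2.
Starting from C we can reach C, E. That is one component of size 2.
The largest has 2 vertices.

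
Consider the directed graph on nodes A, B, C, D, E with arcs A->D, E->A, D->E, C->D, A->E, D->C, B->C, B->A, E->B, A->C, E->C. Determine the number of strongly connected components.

1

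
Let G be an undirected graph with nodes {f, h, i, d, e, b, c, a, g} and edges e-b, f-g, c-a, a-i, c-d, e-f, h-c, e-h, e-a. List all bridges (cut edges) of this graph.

The edges on the cycle e-h-c-a-e are not bridges since each lies on that cycle.
But removing e-f disconnects e from f; removing e-b disconnects e from b; removing g-f disconnects g from f; removing a-i disconnects a from i — these are bridges.
In total 5 edges are bridges.

a-i, b-e, c-d, e-f, f-g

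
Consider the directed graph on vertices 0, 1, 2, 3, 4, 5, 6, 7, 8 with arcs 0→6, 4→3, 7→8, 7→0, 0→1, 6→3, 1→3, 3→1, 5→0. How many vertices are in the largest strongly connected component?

{1, 3} are all mutually reachable — one SCC of size 2.
{8} is an SCC by itself.
{4} is an SCC by itself.
{0} is an SCC by itself.
{6} is an SCC by itself.
(and 3 more singleton SCCs)
The largest has 2 vertices.

2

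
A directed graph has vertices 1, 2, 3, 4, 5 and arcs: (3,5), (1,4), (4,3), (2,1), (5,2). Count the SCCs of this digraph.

1

{1, 2, 3, 4, 5} are all mutually reachable — one SCC of size 5.
That gives 1 strongly connected component.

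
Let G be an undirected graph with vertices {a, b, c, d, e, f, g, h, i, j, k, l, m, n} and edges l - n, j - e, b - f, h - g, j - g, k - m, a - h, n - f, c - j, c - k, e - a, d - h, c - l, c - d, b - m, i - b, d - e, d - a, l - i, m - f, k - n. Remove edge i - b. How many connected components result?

i and b are still connected via i-l-n-f-b, so the component count stays at 1.

1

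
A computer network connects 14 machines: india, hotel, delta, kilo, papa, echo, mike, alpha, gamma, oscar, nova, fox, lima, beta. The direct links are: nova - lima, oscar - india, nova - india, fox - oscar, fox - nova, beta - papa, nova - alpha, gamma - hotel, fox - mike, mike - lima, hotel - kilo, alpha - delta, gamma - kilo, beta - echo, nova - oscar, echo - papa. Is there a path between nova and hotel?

No

The component containing nova is {fox, lima, mike, nova, alpha, delta, india, oscar}, and hotel is not in it.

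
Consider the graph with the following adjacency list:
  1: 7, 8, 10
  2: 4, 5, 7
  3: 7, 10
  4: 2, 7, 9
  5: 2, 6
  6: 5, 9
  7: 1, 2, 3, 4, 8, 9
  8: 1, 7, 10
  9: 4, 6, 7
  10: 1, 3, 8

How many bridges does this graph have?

0

The edges on the cycle 7-3-10-8-7 are not bridges since each lies on that cycle.
Every edge lies on some cycle, so there are no bridges.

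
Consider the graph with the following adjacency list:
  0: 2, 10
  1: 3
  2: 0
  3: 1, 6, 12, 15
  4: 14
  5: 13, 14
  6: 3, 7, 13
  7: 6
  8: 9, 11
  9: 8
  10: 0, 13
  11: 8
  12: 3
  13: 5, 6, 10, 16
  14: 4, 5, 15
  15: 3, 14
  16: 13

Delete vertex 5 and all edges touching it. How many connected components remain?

With 5 gone, the remaining components are: {8, 9, 11}; {0, 1, 2, 3, 4, 6, 7, 10, 12, 13, 14, 15, 16}.
That is 2 components.

2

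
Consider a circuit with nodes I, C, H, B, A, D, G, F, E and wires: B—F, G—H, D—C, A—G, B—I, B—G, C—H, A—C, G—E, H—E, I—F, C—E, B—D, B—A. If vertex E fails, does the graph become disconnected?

No

Deleting E leaves 1 component (was 1) (its neighbors C, G, H remain connected to each other), so E is not a cut vertex.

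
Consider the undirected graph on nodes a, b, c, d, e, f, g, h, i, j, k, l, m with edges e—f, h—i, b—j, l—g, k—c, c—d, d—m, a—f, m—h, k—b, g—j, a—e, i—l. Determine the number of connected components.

2

Starting from a we can reach a, e, f. That is one component of size 3.
Starting from b we can reach b, c, d, g, h, i, j, k, l, m. That is one component of size 10.
Total: 2 components.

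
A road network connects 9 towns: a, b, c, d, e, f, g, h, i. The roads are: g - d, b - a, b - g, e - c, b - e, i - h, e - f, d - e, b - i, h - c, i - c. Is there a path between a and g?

From a we can reach a, b, c, d, e, f, g, h, i, which includes g.

Yes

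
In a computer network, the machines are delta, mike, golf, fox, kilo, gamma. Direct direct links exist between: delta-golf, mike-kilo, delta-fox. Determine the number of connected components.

gamma is isolated — a component by itself.
Starting from kilo we can reach kilo, mike. That is one component of size 2.
Starting from fox we can reach fox, golf, delta. That is one component of size 3.
Total: 3 components.

3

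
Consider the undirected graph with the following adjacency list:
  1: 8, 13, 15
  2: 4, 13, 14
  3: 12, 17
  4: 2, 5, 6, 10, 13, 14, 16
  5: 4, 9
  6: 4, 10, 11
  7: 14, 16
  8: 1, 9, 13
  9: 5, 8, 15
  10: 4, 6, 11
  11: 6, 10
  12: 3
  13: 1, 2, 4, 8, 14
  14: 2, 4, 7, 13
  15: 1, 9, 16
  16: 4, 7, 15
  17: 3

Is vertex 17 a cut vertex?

Deleting 17 leaves 2 components (was 2), so 17 is not a cut vertex.

No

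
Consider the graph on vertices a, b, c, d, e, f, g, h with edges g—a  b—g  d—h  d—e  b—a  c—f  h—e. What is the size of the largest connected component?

Starting from c we can reach c, f. That is one component of size 2.
Starting from a we can reach a, b, g. That is one component of size 3.
Starting from d we can reach d, e, h. That is one component of size 3.
The largest has 3 vertices.

3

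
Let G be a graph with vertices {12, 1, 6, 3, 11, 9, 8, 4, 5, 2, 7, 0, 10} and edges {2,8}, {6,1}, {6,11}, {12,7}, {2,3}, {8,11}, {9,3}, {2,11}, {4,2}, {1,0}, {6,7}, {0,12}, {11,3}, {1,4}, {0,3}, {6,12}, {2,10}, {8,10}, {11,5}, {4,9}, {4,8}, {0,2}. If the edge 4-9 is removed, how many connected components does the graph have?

4 and 9 are still connected via 4-2-3-9, so the component count stays at 1.

1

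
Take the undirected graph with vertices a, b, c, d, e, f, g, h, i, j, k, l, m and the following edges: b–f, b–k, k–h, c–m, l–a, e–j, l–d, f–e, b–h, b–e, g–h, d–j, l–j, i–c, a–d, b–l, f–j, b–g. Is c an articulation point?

Deleting c raises the number of components from 2 to 3, so c is a cut vertex.

Yes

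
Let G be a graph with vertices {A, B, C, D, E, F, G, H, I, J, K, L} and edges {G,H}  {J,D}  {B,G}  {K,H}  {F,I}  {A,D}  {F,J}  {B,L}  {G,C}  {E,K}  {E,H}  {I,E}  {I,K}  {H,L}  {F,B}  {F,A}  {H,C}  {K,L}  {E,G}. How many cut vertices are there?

1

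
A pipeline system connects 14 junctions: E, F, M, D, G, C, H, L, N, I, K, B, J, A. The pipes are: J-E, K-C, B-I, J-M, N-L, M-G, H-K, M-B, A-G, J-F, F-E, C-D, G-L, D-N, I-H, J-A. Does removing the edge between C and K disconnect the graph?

No

After removing C-K, the path C-D-N-L-G-M-B-I-H-K still connects them, so the edge is not a bridge.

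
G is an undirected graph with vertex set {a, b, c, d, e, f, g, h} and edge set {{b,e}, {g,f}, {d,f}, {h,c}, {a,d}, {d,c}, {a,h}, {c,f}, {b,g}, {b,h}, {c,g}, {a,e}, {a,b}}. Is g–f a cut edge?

After removing g–f, the path g-c-f still connects them, so the edge is not a bridge.

No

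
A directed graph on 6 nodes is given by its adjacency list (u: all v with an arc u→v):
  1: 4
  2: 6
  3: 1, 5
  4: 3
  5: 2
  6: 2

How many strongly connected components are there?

3

{1, 3, 4} are all mutually reachable — one SCC of size 3.
{2, 6} are all mutually reachable — one SCC of size 2.
{5} is an SCC by itself.
That gives 3 strongly connected components.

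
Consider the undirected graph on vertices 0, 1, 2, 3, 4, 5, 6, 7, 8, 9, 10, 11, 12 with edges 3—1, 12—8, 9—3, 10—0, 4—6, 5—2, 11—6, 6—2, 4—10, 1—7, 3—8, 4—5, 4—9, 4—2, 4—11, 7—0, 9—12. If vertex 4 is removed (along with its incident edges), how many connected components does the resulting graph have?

With 4 gone, the remaining components are: {2, 5, 6, 11}; {0, 1, 3, 7, 8, 9, 10, 12}.
That is 2 components.

2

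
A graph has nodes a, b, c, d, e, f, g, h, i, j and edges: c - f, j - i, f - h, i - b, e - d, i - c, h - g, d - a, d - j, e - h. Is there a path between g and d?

Yes

From g we can reach a, b, c, d, e, f, g, h, i, j, which includes d.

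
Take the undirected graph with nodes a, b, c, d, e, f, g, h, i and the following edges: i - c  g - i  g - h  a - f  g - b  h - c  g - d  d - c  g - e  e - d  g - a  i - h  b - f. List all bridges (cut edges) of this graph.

none

The edges on the cycle g-a-f-b-g are not bridges since each lies on that cycle.
Every edge lies on some cycle, so there are no bridges.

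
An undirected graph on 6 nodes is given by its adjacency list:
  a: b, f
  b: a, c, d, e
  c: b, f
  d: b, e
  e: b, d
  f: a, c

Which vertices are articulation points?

Removing b increases the component count from 1 to 2, so b is a cut vertex.
By contrast removing d leaves 1 component; it is not a cut vertex. No other vertex is a cut vertex either.

b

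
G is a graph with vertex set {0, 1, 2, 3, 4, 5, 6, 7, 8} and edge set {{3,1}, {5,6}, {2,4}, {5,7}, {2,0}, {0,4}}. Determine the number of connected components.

8 is isolated — a component by itself.
Starting from 1 we can reach 1, 3. That is one component of size 2.
Starting from 0 we can reach 0, 2, 4. That is one component of size 3.
Starting from 5 we can reach 5, 6, 7. That is one component of size 3.
Total: 4 components.

4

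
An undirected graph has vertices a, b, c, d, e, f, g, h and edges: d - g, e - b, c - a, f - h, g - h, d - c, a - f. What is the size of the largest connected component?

Starting from b we can reach b, e. That is one component of size 2.
Starting from a we can reach a, c, d, f, g, h. That is one component of size 6.
The largest has 6 vertices.

6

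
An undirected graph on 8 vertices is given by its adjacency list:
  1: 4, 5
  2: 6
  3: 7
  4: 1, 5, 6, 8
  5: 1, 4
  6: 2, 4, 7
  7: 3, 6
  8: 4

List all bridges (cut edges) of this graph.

2-6, 3-7, 4-6, 4-8, 6-7

The edges on the cycle 1-4-5-1 are not bridges since each lies on that cycle.
But removing 4-6 disconnects 4 from 6; removing 6-7 disconnects 6 from 7; removing 6-2 disconnects 6 from 2; removing 7-3 disconnects 7 from 3 — these are bridges.
In total 5 edges are bridges.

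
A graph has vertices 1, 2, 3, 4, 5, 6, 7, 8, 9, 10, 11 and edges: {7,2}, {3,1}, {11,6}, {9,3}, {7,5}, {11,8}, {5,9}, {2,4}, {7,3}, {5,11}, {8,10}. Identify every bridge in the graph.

1-3, 10-8, 11-5, 11-6, 11-8, 2-4, 2-7

The edges on the cycle 7-5-9-3-7 are not bridges since each lies on that cycle.
But removing 4 - 2 disconnects 4 from 2; removing 8 - 10 disconnects 8 from 10; removing 3 - 1 disconnects 3 from 1; removing 7 - 2 disconnects 7 from 2 — these are bridges.
In total 7 edges are bridges.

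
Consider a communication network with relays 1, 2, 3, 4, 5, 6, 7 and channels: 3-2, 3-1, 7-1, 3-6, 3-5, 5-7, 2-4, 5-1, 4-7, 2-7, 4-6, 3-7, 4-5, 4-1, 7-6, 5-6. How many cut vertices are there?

0

Removing 1, for instance, still leaves 1 component. No single vertex removal increases the component count — the graph has no articulation points.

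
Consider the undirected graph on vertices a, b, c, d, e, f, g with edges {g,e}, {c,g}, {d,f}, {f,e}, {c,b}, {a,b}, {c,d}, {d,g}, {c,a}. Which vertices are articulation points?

Removing c increases the component count from 1 to 2, so c is a cut vertex.
By contrast removing a leaves 1 component; it is not a cut vertex. No other vertex is a cut vertex either.

c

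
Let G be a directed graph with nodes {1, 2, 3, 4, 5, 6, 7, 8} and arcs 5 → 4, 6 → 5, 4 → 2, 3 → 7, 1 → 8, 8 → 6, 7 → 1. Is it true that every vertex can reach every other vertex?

There is no directed path from 1 to 3, so the graph is not strongly connected.

No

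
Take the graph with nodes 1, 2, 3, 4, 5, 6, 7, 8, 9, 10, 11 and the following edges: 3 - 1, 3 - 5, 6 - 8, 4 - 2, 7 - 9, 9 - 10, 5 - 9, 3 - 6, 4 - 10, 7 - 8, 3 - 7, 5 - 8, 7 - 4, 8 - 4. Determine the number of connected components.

11 is isolated — a component by itself.
Starting from 1 we can reach 1, 2, 3, 4, 5, 6, 7, 8, 9, 10. That is one component of size 10.
Total: 2 components.

2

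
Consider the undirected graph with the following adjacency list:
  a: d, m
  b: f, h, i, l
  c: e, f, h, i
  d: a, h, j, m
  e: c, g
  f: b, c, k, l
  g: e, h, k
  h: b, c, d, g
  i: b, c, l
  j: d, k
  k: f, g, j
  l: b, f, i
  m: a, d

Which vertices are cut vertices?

d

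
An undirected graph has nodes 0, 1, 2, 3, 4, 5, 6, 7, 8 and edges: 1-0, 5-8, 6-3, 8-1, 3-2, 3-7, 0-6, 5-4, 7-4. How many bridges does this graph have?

1

The edges on the cycle 5-8-1-0-6-3-7-4-5 are not bridges since each lies on that cycle.
But removing 2-3 disconnects 2 from 3 — this is a bridge.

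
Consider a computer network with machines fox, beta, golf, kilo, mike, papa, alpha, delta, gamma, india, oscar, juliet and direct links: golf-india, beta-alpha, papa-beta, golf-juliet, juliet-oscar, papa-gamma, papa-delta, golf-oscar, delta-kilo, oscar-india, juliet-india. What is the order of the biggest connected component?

6

mike is isolated — a component by itself.
fox is isolated — a component by itself.
Starting from golf we can reach golf, india, oscar, juliet. That is one component of size 4.
Starting from beta we can reach beta, kilo, papa, alpha, delta, gamma. That is one component of size 6.
The largest has 6 vertices.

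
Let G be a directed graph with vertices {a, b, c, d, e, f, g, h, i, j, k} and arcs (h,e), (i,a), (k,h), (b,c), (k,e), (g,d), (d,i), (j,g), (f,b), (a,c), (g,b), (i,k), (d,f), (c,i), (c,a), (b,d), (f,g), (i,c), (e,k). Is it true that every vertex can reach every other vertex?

No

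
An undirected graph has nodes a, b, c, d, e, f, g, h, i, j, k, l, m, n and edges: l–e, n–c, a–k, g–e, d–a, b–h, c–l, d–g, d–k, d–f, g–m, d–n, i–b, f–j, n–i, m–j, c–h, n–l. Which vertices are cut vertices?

Removing d increases the component count from 1 to 2, so d is a cut vertex.
By contrast removing n leaves 1 component; it is not a cut vertex. No other vertex is a cut vertex either.

d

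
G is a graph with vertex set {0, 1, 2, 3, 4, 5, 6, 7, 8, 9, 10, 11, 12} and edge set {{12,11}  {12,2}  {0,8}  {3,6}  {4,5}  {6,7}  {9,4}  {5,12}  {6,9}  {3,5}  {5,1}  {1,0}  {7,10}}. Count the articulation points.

Removing 0 increases the component count from 1 to 2, so 0 is a cut vertex.
Removing 1 increases the component count from 1 to 2, so 1 is a cut vertex.
Removing 5 increases the component count from 1 to 3, so 5 is a cut vertex.
Likewise 6, 7, 12 are cut vertices.
By contrast removing 4 leaves 1 component; it is not a cut vertex. No other vertex is a cut vertex either.

6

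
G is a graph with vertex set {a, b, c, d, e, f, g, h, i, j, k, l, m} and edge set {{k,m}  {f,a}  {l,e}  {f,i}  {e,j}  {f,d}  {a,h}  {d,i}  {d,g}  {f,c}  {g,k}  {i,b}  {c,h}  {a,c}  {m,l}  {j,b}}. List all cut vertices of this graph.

f

Removing f increases the component count from 1 to 2, so f is a cut vertex.
By contrast removing e leaves 1 component; it is not a cut vertex. No other vertex is a cut vertex either.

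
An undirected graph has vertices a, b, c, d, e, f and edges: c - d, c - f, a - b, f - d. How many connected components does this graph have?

3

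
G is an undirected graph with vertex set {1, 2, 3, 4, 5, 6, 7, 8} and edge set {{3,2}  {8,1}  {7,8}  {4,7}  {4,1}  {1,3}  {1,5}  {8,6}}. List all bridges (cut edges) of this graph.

The edges on the cycle 4-7-8-1-4 are not bridges since each lies on that cycle.
But removing 8 - 6 disconnects 8 from 6; removing 3 - 2 disconnects 3 from 2; removing 1 - 3 disconnects 1 from 3; removing 1 - 5 disconnects 1 from 5 — these are bridges.

1-3, 1-5, 2-3, 6-8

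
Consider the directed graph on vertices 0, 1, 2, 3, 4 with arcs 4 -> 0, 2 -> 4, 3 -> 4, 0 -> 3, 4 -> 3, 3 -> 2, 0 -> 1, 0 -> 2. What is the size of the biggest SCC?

4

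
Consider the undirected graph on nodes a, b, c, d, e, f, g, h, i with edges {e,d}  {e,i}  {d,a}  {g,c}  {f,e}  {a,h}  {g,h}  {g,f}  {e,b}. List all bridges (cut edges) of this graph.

b-e, c-g, e-i

The edges on the cycle g-f-e-d-a-h-g are not bridges since each lies on that cycle.
But removing b-e disconnects b from e; removing e-i disconnects e from i; removing g-c disconnects g from c — these are bridges.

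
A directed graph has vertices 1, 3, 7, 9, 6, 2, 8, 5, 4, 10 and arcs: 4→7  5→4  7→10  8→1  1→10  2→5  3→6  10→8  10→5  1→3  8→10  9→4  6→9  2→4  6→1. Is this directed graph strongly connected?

There is no directed path from 4 to 2, so the graph is not strongly connected.

No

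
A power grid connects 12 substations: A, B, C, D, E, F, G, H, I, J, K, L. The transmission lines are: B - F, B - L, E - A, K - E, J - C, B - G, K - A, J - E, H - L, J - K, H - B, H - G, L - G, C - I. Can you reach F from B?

From B we can reach B, F, G, H, L, which includes F.

Yes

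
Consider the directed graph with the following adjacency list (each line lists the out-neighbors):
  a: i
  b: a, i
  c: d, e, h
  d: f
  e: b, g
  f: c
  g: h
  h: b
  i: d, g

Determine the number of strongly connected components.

{a, b, c, d, e, f, g, h, i} are all mutually reachable — one SCC of size 9.
That gives 1 strongly connected component.

1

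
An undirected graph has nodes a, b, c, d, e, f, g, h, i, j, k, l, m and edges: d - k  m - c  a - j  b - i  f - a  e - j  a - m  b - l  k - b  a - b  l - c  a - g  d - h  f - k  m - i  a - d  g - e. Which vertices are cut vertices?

a, d

Removing a increases the component count from 1 to 2, so a is a cut vertex.
Removing d increases the component count from 1 to 2, so d is a cut vertex.
By contrast removing c leaves 1 component; it is not a cut vertex. No other vertex is a cut vertex either.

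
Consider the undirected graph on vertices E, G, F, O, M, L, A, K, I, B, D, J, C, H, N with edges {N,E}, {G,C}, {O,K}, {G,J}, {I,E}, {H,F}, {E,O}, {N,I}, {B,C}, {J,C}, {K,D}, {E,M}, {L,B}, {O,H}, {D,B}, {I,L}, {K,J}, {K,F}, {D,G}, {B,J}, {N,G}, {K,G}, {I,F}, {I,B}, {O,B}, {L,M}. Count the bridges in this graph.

0

The edges on the cycle N-I-L-M-E-N are not bridges since each lies on that cycle.
Every edge lies on some cycle, so there are no bridges.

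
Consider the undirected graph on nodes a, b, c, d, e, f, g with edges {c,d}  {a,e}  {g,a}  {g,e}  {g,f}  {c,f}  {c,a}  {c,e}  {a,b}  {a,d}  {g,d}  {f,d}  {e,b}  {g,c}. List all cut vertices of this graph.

none

Removing f, for instance, still leaves 1 component. No single vertex removal increases the component count — the graph has no articulation points.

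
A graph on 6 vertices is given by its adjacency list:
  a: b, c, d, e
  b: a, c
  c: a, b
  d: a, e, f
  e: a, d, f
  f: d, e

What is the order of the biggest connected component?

Starting from a we can reach a, b, c, d, e, f. That is one component of size 6.
The largest has 6 vertices.

6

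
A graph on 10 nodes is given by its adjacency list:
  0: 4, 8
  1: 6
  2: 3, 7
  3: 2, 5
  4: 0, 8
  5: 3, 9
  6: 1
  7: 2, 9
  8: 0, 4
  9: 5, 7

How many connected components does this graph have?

3

Starting from 1 we can reach 1, 6. That is one component of size 2.
Starting from 0 we can reach 0, 4, 8. That is one component of size 3.
Starting from 2 we can reach 2, 3, 5, 7, 9. That is one component of size 5.
Total: 3 components.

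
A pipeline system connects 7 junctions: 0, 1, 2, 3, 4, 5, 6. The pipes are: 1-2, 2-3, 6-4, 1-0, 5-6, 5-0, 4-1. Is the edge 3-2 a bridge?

Yes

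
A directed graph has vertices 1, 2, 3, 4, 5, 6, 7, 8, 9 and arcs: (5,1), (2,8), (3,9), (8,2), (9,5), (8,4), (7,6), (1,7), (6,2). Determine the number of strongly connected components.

{2, 8} are all mutually reachable — one SCC of size 2.
{6} is an SCC by itself.
{1} is an SCC by itself.
{9} is an SCC by itself.
{3} is an SCC by itself.
(and 3 more singleton SCCs)
That gives 8 strongly connected components.

8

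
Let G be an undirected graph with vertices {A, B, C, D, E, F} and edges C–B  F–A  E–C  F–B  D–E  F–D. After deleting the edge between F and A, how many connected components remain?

Before removal there is 1 component.
F–A is a bridge — removing it separates F's side from A's side.
After removal: 2 components.

2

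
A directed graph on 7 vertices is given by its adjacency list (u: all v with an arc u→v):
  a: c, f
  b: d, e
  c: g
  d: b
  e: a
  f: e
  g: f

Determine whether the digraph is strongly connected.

No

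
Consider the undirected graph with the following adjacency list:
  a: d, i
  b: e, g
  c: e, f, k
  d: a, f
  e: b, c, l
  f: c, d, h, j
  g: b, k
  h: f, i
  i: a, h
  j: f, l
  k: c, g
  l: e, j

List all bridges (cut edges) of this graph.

The edges on the cycle f-d-a-i-h-f are not bridges since each lies on that cycle.
Every edge lies on some cycle, so there are no bridges.

none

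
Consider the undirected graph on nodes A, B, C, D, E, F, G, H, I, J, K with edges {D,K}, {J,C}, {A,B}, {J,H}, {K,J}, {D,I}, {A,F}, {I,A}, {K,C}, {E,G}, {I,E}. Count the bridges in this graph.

The edges on the cycle K-J-C-K are not bridges since each lies on that cycle.
But removing K–D disconnects K from D; removing I–D disconnects I from D; removing B–A disconnects B from A; removing I–A disconnects I from A — these are bridges.
In total 8 edges are bridges.

8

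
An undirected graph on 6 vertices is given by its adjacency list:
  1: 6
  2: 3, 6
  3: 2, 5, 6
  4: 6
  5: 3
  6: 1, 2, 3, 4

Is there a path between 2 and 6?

Yes

From 2 we can reach 1, 2, 3, 4, 5, 6, which includes 6.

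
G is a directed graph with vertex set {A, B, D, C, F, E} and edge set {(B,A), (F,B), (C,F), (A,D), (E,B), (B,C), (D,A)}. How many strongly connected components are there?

3

{B, C, F} are all mutually reachable — one SCC of size 3.
{A, D} are all mutually reachable — one SCC of size 2.
{E} is an SCC by itself.
That gives 3 strongly connected components.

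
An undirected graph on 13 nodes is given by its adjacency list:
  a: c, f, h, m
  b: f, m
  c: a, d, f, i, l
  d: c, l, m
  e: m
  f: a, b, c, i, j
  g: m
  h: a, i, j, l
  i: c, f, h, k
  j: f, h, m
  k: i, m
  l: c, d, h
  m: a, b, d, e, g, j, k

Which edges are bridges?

The edges on the cycle j-m-k-i-c-a-h-j are not bridges since each lies on that cycle.
But removing e-m disconnects e from m; removing g-m disconnects g from m — these are bridges.

e-m, g-m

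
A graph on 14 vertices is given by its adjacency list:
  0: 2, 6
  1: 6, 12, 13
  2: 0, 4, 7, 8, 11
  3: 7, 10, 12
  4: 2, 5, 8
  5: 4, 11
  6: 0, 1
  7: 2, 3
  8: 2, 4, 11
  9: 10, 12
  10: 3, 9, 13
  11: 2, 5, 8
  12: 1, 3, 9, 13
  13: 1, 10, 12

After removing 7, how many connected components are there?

1

With 7 gone, the remaining components are: {0, 1, 2, 3, 4, 5, 6, 8, 9, 10, 11, 12, 13}.
That is 1 component.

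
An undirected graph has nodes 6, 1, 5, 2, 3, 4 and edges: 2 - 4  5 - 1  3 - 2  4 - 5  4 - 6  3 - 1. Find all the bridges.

The edges on the cycle 3-2-4-5-1-3 are not bridges since each lies on that cycle.
But removing 4 - 6 disconnects 4 from 6 — this is a bridge.

4-6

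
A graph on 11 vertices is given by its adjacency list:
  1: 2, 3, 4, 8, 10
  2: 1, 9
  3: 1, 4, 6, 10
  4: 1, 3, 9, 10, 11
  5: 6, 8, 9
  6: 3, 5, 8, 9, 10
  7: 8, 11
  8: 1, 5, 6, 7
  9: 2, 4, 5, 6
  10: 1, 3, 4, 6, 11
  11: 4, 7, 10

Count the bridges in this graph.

The edges on the cycle 4-3-10-11-4 are not bridges since each lies on that cycle.
Every edge lies on some cycle, so there are no bridges.

0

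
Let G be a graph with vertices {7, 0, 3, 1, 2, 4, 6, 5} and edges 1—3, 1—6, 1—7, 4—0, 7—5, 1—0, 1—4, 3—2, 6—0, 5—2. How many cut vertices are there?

Removing 1 increases the component count from 1 to 2, so 1 is a cut vertex.
By contrast removing 3 leaves 1 component; it is not a cut vertex. No other vertex is a cut vertex either.

1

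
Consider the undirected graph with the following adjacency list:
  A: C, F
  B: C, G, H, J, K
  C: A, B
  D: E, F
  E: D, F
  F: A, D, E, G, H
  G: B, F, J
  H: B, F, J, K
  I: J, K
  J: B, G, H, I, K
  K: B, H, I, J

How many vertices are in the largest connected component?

Starting from A we can reach A, B, C, D, E, F, G, H, I, J, K. That is one component of size 11.
The largest has 11 vertices.

11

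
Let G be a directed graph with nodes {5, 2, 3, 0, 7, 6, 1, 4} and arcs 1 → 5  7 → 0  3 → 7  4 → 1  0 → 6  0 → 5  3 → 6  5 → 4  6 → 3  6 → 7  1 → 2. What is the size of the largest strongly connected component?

4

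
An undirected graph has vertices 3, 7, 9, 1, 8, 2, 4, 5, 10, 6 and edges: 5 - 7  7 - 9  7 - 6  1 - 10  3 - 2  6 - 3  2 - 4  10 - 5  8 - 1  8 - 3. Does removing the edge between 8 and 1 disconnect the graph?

After removing 8 - 1, the path 8-3-6-7-5-10-1 still connects them, so the edge is not a bridge.

No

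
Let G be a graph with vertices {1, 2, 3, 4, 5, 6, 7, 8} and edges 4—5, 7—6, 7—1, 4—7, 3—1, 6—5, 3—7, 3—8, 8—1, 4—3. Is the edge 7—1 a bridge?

After removing 7—1, the path 7-3-1 still connects them, so the edge is not a bridge.

No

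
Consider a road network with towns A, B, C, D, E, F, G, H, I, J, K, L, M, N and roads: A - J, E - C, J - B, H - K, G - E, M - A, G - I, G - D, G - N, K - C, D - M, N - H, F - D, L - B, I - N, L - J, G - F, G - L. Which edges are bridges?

none

The edges on the cycle G-I-N-G are not bridges since each lies on that cycle.
Every edge lies on some cycle, so there are no bridges.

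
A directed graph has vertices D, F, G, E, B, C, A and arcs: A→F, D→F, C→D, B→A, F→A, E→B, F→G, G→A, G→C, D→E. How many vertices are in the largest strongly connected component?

{A, B, C, D, E, F, G} are all mutually reachable — one SCC of size 7.
The largest has 7 vertices.

7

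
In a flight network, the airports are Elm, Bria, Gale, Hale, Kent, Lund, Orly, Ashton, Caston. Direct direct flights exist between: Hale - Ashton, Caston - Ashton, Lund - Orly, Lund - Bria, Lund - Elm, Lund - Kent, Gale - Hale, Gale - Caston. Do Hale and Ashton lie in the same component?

Yes

From Hale we can reach Gale, Hale, Ashton, Caston, which includes Ashton.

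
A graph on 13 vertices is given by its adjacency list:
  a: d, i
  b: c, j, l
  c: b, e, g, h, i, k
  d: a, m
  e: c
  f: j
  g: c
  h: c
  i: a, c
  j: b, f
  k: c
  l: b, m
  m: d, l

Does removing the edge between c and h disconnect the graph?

Yes

Removing c-h leaves no path between c and h: the component count goes from 1 to 2. So it is a bridge.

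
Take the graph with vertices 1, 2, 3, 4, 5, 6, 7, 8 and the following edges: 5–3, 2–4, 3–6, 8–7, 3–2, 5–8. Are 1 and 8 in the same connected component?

No

The component containing 1 is {1}, and 8 is not in it.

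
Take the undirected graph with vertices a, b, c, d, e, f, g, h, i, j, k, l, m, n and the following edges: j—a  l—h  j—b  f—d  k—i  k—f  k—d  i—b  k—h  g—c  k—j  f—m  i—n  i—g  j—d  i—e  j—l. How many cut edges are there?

The edges on the cycle k-i-b-j-k are not bridges since each lies on that cycle.
But removing n—i disconnects n from i; removing j—a disconnects j from a; removing i—g disconnects i from g; removing e—i disconnects e from i — these are bridges.
In total 6 edges are bridges.

6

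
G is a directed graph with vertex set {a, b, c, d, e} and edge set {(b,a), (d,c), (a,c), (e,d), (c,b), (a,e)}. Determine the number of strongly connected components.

{a, b, c, d, e} are all mutually reachable — one SCC of size 5.
That gives 1 strongly connected component.

1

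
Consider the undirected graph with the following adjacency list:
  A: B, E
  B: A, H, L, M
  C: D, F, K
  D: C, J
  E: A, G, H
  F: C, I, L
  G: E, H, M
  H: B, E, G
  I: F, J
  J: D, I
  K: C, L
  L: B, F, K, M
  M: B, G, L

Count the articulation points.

1

Removing L increases the component count from 1 to 2, so L is a cut vertex.
By contrast removing G leaves 1 component; it is not a cut vertex. No other vertex is a cut vertex either.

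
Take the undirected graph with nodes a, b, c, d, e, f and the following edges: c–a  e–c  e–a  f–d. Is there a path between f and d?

From f we can reach d, f, which includes d.

Yes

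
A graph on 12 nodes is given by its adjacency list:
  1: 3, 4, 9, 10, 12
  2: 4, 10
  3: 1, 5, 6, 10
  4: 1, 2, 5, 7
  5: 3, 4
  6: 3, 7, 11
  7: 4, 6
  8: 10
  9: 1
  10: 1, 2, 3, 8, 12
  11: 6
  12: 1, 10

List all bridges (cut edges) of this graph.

1-9, 10-8, 11-6

The edges on the cycle 4-5-3-1-12-10-2-4 are not bridges since each lies on that cycle.
But removing 10-8 disconnects 10 from 8; removing 11-6 disconnects 11 from 6; removing 1-9 disconnects 1 from 9 — these are bridges.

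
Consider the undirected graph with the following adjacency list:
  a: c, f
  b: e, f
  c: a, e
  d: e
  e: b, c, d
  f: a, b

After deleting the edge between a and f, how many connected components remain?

a and f are still connected via a-c-e-b-f, so the component count stays at 1.

1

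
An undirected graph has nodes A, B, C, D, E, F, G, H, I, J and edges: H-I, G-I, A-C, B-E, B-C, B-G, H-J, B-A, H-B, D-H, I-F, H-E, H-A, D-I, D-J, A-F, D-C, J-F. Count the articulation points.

0

Removing E, for instance, still leaves 1 component. No single vertex removal increases the component count — the graph has no articulation points.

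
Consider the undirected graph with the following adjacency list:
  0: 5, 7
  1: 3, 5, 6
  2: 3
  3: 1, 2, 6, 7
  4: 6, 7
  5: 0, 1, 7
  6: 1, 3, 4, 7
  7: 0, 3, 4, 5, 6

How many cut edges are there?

The edges on the cycle 7-6-3-7 are not bridges since each lies on that cycle.
But removing 2-3 disconnects 2 from 3 — this is a bridge.

1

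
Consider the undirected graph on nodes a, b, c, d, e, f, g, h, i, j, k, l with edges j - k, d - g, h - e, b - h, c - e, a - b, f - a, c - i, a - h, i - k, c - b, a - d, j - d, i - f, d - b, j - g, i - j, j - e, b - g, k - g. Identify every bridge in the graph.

none

The edges on the cycle i-j-e-h-a-f-i are not bridges since each lies on that cycle.
Every edge lies on some cycle, so there are no bridges.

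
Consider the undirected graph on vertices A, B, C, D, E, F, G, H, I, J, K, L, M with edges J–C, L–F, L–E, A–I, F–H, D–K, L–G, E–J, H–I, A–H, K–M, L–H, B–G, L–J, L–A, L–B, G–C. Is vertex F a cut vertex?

Deleting F leaves 2 components (was 2), so F is not a cut vertex.

No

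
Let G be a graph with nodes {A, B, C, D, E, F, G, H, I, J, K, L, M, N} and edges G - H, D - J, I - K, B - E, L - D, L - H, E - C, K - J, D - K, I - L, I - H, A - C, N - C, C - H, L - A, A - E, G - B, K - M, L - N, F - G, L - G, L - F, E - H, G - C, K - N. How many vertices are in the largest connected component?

14

Starting from A we can reach A, B, C, D, E, F, G, H, I, J, K, L, M, N. That is one component of size 14.
The largest has 14 vertices.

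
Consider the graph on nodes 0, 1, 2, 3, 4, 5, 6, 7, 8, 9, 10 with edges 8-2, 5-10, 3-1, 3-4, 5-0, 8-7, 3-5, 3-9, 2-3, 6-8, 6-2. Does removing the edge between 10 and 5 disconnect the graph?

Removing 10-5 leaves no path between 10 and 5: the component count goes from 1 to 2. So it is a bridge.

Yes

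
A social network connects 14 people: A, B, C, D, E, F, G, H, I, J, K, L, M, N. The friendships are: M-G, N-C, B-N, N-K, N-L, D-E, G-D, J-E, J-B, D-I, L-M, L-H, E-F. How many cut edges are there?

5

The edges on the cycle J-B-N-L-M-G-D-E-J are not bridges since each lies on that cycle.
But removing K-N disconnects K from N; removing I-D disconnects I from D; removing F-E disconnects F from E; removing N-C disconnects N from C — these are bridges.
In total 5 edges are bridges.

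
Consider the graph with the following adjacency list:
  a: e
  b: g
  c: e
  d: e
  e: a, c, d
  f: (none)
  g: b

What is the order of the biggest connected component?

4

f is isolated — a component by itself.
Starting from b we can reach b, g. That is one component of size 2.
Starting from a we can reach a, c, d, e. That is one component of size 4.
The largest has 4 vertices.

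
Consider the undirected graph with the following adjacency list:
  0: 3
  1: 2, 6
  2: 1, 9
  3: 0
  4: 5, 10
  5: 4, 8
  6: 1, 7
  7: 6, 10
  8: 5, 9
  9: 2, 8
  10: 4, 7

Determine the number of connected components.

Starting from 0 we can reach 0, 3. That is one component of size 2.
Starting from 1 we can reach 1, 2, 4, 5, 6, 7, 8, 9, 10. That is one component of size 9.
Total: 2 components.

2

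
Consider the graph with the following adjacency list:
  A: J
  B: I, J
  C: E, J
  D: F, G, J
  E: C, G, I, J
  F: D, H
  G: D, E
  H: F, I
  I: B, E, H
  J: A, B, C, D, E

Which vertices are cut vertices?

J

Removing J increases the component count from 1 to 2, so J is a cut vertex.
By contrast removing B leaves 1 component; it is not a cut vertex. No other vertex is a cut vertex either.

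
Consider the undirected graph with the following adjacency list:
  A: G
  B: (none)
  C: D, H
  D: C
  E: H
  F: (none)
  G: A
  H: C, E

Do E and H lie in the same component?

From E we can reach C, D, E, H, which includes H.

Yes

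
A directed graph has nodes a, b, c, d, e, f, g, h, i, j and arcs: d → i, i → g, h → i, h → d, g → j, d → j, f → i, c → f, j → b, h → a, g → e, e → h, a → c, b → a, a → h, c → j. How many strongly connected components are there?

1

{a, b, c, d, e, f, g, h, i, j} are all mutually reachable — one SCC of size 10.
That gives 1 strongly connected component.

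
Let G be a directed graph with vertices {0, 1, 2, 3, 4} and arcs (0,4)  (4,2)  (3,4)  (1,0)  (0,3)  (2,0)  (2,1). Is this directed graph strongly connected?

Yes

From 1 we can reach every vertex (0, 1, 2, 3, 4), and every vertex can reach 1 (0, 1, 2, 3, 4). So the whole graph is one strongly connected component.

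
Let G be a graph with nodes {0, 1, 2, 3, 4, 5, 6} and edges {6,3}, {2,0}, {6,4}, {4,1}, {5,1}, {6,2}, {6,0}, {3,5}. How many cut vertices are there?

1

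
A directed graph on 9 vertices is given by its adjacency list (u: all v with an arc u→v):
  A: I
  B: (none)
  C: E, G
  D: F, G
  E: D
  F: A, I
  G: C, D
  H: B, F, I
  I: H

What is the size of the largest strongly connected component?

4

{A, F, H, I} are all mutually reachable — one SCC of size 4.
{C, D, E, G} are all mutually reachable — one SCC of size 4.
{B} is an SCC by itself.
The largest has 4 vertices.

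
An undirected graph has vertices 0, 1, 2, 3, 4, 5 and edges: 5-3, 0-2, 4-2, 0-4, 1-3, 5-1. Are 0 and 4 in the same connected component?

Yes

From 0 we can reach 0, 2, 4, which includes 4.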